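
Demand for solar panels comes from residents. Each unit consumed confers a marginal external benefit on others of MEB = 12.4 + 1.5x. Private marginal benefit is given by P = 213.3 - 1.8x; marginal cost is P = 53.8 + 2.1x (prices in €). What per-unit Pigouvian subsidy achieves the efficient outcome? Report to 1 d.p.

subsidy = €119.8 per unit

Social marginal benefit = demand + MEB = 225.7 - 0.3x.
Set SMB = MC: 225.7 - 0.3x = 53.8 + 2.1x → x* = 71.6250.
The Pigouvian subsidy equals MEB at x*: 12.4 + 1.5×71.6250 = 119.8375.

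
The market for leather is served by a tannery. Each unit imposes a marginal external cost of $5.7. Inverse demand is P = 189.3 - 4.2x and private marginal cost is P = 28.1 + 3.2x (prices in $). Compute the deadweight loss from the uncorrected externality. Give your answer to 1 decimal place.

DWL = $2.2

Market equilibrium (private): 28.1 + 3.2x = 189.3 - 4.2x → x_m = 21.7838.
Social marginal cost = private MC + MEC = 33.8 + 3.2x.
Set SMC = demand: 33.8 + 3.2x = 189.3 - 4.2x → x* = 21.0135.
Height of the DWL triangle at x_m is SMC(x_m) − demand(x_m) = MEC(x_m) = 5.7000.
DWL = ½ × 0.7703 × 5.7000 = 2.1954.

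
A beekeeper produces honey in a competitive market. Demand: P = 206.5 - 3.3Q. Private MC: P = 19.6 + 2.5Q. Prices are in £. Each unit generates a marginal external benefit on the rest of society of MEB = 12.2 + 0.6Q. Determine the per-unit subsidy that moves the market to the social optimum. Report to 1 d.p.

Social marginal cost = private MC − MEB = 7.4 + 1.9Q.
Set SMC = demand: 7.4 + 1.9Q = 206.5 - 3.3Q → Q* = 38.2885.
The Pigouvian subsidy equals MEB at Q*: 12.2 + 0.6×38.2885 = 35.1731.

subsidy = £35.2 per unit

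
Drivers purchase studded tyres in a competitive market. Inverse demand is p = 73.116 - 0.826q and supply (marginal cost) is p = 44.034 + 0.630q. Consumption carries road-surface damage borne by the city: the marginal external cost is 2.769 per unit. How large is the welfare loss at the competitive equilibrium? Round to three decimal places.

DWL = 2.633

Market equilibrium (private): 44.034 + 0.630q = 73.116 - 0.826q → q_m = 19.9739.
Social marginal benefit = demand − MEC = 70.347 - 0.826q.
Set SMB = MC: 70.347 - 0.826q = 44.034 + 0.630q → q* = 18.0721.
Height of the DWL triangle at q_m is MC(q_m) − SMB(q_m) = MEC(q_m) = 2.7690.
DWL = ½ × 1.9018 × 2.7690 = 2.6330.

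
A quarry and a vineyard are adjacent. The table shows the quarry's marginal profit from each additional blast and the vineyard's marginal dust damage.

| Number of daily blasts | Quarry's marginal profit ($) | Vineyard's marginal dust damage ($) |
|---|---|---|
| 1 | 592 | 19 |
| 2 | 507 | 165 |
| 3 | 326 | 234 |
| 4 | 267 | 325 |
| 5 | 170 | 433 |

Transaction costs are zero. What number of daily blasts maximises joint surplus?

3

Bargaining reaches the level where marginal profit last exceeds marginal dust damage.
That holds through level 3 (326 ≥ 234) but not at 4 (267 < 325).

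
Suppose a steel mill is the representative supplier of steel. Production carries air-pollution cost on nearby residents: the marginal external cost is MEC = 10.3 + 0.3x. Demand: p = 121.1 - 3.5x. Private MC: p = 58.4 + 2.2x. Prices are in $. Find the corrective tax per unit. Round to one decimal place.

tax = $12.9 per unit

Social marginal cost = private MC + MEC = 68.7 + 2.5x.
Set SMC = demand: 68.7 + 2.5x = 121.1 - 3.5x → x* = 8.7333.
The Pigouvian tax equals MEC at x*: 10.3 + 0.3×8.7333 = 12.9200.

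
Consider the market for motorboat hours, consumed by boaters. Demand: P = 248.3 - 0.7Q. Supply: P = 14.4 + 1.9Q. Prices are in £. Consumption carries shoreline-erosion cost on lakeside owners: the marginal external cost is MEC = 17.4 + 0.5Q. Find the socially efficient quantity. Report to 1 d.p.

Social marginal benefit = demand − MEC = 230.9 - 1.2Q.
Set SMB = MC: 230.9 - 1.2Q = 14.4 + 1.9Q → Q* = 69.8387.

Q* = 69.8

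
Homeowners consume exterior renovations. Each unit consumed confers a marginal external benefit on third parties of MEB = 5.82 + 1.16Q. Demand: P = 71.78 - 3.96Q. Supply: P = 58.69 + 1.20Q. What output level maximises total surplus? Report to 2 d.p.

Q* = 4.73

Social marginal benefit = demand + MEB = 77.60 - 2.80Q.
Set SMB = MC: 77.60 - 2.80Q = 58.69 + 1.20Q → Q* = 4.7275.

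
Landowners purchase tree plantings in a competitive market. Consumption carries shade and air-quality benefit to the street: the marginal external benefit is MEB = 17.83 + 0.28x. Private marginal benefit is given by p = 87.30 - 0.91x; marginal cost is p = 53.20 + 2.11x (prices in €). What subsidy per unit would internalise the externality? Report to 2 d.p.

subsidy = €23.14 per unit

Social marginal benefit = demand + MEB = 105.13 - 0.63x.
Set SMB = MC: 105.13 - 0.63x = 53.20 + 2.11x → x* = 18.9526.
The Pigouvian subsidy equals MEB at x*: 17.83 + 0.28×18.9526 = 23.1367.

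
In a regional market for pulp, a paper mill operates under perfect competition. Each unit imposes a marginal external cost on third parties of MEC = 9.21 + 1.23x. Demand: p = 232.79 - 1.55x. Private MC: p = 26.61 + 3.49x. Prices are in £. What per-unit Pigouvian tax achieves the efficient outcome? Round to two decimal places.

tax = £47.85 per unit

Social marginal cost = private MC + MEC = 35.82 + 4.72x.
Set SMC = demand: 35.82 + 4.72x = 232.79 - 1.55x → x* = 31.4147.
The Pigouvian tax equals MEC at x*: 9.21 + 1.23×31.4147 = 47.8501.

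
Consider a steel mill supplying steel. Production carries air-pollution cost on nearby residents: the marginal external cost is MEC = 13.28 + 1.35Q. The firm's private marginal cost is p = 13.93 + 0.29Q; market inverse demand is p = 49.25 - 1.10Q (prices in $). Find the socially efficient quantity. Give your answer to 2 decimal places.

Social marginal cost = private MC + MEC = 27.21 + 1.64Q.
Set SMC = demand: 27.21 + 1.64Q = 49.25 - 1.10Q → Q* = 8.0438.

Q* = 8.04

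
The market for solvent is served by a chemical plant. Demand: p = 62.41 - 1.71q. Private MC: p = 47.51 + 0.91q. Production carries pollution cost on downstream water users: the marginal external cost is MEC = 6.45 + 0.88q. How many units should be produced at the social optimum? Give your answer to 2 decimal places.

q* = 2.41

Social marginal cost = private MC + MEC = 53.96 + 1.79q.
Set SMC = demand: 53.96 + 1.79q = 62.41 - 1.71q → q* = 2.4143.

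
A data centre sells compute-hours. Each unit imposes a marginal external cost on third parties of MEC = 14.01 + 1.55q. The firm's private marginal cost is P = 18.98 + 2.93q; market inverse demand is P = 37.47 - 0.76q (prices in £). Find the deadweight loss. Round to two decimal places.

DWL = £45.25

Market equilibrium (private): 18.98 + 2.93q = 37.47 - 0.76q → q_m = 5.0108.
Social marginal cost = private MC + MEC = 32.99 + 4.48q.
Set SMC = demand: 32.99 + 4.48q = 37.47 - 0.76q → q* = 0.8550.
Height of the DWL triangle at q_m is SMC(q_m) − demand(q_m) = MEC(q_m) = 21.7768.
DWL = ½ × 4.1558 × 21.7768 = 45.2500.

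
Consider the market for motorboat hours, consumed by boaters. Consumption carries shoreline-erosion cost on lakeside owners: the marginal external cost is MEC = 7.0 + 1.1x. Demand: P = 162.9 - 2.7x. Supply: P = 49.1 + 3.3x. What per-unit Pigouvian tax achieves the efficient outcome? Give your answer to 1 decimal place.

Social marginal benefit = demand − MEC = 155.9 - 3.8x.
Set SMB = MC: 155.9 - 3.8x = 49.1 + 3.3x → x* = 15.0423.
The Pigouvian tax equals MEC at x*: 7.0 + 1.1×15.0423 = 23.5465.

tax = 23.5 per unit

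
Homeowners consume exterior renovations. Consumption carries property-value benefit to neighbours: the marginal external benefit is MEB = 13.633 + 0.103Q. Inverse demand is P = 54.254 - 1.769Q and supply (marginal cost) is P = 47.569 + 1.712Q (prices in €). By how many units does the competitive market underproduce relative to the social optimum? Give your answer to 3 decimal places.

4.094 units

Market equilibrium (private): 47.569 + 1.712Q = 54.254 - 1.769Q → Q_m = 1.9204.
Social marginal benefit = demand + MEB = 67.887 - 1.666Q.
Set SMB = MC: 67.887 - 1.666Q = 47.569 + 1.712Q → Q* = 6.0148.
Gap = |1.9204 − 6.0148| = 4.0944.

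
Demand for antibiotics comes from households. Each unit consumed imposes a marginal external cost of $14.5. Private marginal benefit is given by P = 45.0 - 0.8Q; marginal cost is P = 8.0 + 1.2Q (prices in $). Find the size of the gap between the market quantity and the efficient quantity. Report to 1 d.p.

Market equilibrium (private): 8.0 + 1.2Q = 45.0 - 0.8Q → Q_m = 18.5000.
Social marginal benefit = demand − MEC = 30.5 - 0.8Q.
Set SMB = MC: 30.5 - 0.8Q = 8.0 + 1.2Q → Q* = 11.2500.
Gap = |18.5000 − 11.2500| = 7.2500.

7.3 units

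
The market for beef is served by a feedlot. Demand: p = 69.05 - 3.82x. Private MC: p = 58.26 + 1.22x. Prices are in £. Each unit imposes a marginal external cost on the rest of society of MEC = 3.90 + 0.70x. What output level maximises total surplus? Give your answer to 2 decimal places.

Social marginal cost = private MC + MEC = 62.16 + 1.92x.
Set SMC = demand: 62.16 + 1.92x = 69.05 - 3.82x → x* = 1.2003.

x* = 1.20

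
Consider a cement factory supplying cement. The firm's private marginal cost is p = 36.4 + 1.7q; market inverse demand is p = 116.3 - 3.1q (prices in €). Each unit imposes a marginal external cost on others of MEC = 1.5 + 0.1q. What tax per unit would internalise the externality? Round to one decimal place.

tax = €3.1 per unit

Social marginal cost = private MC + MEC = 37.9 + 1.8q.
Set SMC = demand: 37.9 + 1.8q = 116.3 - 3.1q → q* = 16.0000.
The Pigouvian tax equals MEC at q*: 1.5 + 0.1×16.0000 = 3.1000.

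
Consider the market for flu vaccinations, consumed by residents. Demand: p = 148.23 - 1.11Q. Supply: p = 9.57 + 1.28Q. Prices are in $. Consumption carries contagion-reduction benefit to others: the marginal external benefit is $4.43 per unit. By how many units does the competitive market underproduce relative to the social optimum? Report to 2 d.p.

Market equilibrium (private): 9.57 + 1.28Q = 148.23 - 1.11Q → Q_m = 58.0167.
Social marginal benefit = demand + MEB = 152.66 - 1.11Q.
Set SMB = MC: 152.66 - 1.11Q = 9.57 + 1.28Q → Q* = 59.8703.
Gap = |58.0167 − 59.8703| = 1.8536.

1.85 units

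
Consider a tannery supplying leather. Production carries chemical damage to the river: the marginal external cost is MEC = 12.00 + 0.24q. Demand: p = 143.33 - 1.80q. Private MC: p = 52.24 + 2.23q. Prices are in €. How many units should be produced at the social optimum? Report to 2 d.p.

Social marginal cost = private MC + MEC = 64.24 + 2.47q.
Set SMC = demand: 64.24 + 2.47q = 143.33 - 1.80q → q* = 18.5222.

q* = 18.52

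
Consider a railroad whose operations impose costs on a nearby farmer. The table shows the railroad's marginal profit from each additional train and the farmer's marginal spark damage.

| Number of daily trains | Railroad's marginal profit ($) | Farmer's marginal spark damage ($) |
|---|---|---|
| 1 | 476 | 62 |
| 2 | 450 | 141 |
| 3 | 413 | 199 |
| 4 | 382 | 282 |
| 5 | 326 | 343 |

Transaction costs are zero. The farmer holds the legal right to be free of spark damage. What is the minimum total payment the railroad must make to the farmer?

Efficient level: marginal profit ≥ marginal spark damage through level 4, so k* = 4.
With the farmer holding the right, the railroad must at least compensate total damage at k*: 62 + 141 + 199 + 282 = 684.

$684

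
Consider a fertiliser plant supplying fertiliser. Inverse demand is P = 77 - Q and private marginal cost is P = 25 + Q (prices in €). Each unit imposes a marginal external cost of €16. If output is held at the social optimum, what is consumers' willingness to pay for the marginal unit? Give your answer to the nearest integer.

Social marginal cost = private MC + MEC = 41 + Q.
Set SMC = demand: 41 + Q = 77 - Q → Q* = 18.0000.
Consumer price on the demand curve at Q*: 77 − 1×18.0000 = 59.0000.

P = €59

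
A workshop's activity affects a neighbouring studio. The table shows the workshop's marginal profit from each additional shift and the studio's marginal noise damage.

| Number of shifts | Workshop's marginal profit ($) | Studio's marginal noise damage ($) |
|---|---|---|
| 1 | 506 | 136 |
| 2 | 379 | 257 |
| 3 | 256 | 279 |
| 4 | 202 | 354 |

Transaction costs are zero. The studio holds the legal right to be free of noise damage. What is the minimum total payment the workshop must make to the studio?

Efficient level: marginal profit ≥ marginal noise damage through level 2, so k* = 2.
With the studio holding the right, the workshop must at least compensate total damage at k*: 136 + 257 = 393.

$393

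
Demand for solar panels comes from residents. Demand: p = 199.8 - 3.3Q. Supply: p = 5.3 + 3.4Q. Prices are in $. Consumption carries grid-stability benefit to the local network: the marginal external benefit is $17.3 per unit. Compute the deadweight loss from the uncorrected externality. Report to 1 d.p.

DWL = $22.3

Market equilibrium (private): 5.3 + 3.4Q = 199.8 - 3.3Q → Q_m = 29.0299.
Social marginal benefit = demand + MEB = 217.1 - 3.3Q.
Set SMB = MC: 217.1 - 3.3Q = 5.3 + 3.4Q → Q* = 31.6119.
The welfare-loss triangle has base |Q_m − Q*| and height MEB(Q_m) (the vertical gap between SMB and MC is zero at Q* and MEB at Q_m).
DWL = ½ × 2.5820 × 17.3000 = 22.3343.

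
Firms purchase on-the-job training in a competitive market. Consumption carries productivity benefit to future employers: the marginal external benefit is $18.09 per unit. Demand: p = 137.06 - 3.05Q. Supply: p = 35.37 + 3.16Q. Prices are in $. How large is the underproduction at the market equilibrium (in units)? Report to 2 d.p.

2.91 units

Market equilibrium (private): 35.37 + 3.16Q = 137.06 - 3.05Q → Q_m = 16.3752.
Social marginal benefit = demand + MEB = 155.15 - 3.05Q.
Set SMB = MC: 155.15 - 3.05Q = 35.37 + 3.16Q → Q* = 19.2882.
Gap = |16.3752 − 19.2882| = 2.9130.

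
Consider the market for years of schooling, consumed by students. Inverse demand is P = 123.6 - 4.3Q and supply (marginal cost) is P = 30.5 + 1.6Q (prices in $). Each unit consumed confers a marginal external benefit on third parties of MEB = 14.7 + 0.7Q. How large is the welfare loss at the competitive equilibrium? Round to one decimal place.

Market equilibrium (private): 30.5 + 1.6Q = 123.6 - 4.3Q → Q_m = 15.7797.
Social marginal benefit = demand + MEB = 138.3 - 3.6Q.
Set SMB = MC: 138.3 - 3.6Q = 30.5 + 1.6Q → Q* = 20.7308.
The loss is the area between SMB and MC from Q* to Q_m; with linear curves that's a triangle of height MEB(Q_m).
DWL = ½ × 4.9511 × 25.7458 = 63.7350.

DWL = $63.7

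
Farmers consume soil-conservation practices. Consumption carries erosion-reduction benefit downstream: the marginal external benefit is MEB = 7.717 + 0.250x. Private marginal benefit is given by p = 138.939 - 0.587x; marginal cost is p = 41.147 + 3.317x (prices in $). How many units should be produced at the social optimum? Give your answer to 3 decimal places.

Social marginal benefit = demand + MEB = 146.656 - 0.337x.
Set SMB = MC: 146.656 - 0.337x = 41.147 + 3.317x → x* = 28.8749.

x* = 28.875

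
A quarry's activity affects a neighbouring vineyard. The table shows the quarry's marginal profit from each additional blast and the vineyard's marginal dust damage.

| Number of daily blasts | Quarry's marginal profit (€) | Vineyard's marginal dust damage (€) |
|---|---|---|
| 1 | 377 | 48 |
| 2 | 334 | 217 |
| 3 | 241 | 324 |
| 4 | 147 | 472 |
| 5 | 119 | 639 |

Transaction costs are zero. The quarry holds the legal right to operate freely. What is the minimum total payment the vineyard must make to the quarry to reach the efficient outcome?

Left alone the quarry would choose level 5 (marginal profit stays positive).
Efficient level: k* = 2 (marginal profit ≥ marginal dust damage through 2).
The vineyard must at least cover the quarry's forgone profit from cutting 5→2: 241 + 147 + 119 = 507.

€507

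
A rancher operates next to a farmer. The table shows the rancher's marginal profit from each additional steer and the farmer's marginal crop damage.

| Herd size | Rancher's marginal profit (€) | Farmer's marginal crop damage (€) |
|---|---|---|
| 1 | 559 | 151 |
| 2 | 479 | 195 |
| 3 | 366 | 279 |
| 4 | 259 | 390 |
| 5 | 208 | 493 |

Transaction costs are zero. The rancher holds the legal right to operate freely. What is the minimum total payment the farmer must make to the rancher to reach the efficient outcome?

Left alone the rancher would choose level 5 (marginal profit stays positive).
Efficient level: k* = 3 (marginal profit ≥ marginal crop damage through 3).
The farmer must at least cover the rancher's forgone profit from cutting 5→3: 259 + 208 = 467.

€467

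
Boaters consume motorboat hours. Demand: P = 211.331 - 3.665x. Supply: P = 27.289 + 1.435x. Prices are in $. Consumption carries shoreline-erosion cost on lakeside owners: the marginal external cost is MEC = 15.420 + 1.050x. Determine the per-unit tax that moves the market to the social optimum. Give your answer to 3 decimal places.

Social marginal benefit = demand − MEC = 195.911 - 4.715x.
Set SMB = MC: 195.911 - 4.715x = 27.289 + 1.435x → x* = 27.4182.
The Pigouvian tax equals MEC at x*: 15.420 + 1.050×27.4182 = 44.2091.

tax = $44.209 per unit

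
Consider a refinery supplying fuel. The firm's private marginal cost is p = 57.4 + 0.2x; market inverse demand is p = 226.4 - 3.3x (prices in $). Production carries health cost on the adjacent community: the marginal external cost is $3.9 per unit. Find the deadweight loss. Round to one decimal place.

Market equilibrium (private): 57.4 + 0.2x = 226.4 - 3.3x → x_m = 48.2857.
Social marginal cost = private MC + MEC = 61.3 + 0.2x.
Set SMC = demand: 61.3 + 0.2x = 226.4 - 3.3x → x* = 47.1714.
Height of the DWL triangle at x_m is SMC(x_m) − demand(x_m) = MEC(x_m) = 3.9000.
DWL = ½ × 1.1143 × 3.9000 = 2.1729.

DWL = $2.2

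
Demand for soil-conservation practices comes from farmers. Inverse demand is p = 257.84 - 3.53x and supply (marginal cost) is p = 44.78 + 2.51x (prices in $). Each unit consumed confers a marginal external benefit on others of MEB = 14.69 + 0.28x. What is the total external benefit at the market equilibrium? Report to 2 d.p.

Market equilibrium (private): 44.78 + 2.51x = 257.84 - 3.53x → x_m = 35.2748.
Total external benefit = ∫₀^{x_m} (14.69 + 0.28x) dx = 14.69×35.2748 + ½×0.28×35.2748² = 692.3904.

$692.39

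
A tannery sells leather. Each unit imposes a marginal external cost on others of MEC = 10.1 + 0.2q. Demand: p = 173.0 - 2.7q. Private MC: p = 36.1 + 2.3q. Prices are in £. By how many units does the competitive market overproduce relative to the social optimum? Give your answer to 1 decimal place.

3.0 units

Market equilibrium (private): 36.1 + 2.3q = 173.0 - 2.7q → q_m = 27.3800.
Social marginal cost = private MC + MEC = 46.2 + 2.5q.
Set SMC = demand: 46.2 + 2.5q = 173.0 - 2.7q → q* = 24.3846.
Gap = |27.3800 − 24.3846| = 2.9954.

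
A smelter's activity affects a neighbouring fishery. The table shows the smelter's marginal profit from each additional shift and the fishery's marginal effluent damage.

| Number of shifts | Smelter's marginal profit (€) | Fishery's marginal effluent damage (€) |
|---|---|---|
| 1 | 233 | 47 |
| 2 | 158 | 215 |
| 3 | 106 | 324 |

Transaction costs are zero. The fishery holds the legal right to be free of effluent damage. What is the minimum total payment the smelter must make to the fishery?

Efficient level: marginal profit ≥ marginal effluent damage through level 1, so k* = 1.
With the fishery holding the right, the smelter must at least compensate total damage at k*: 47 = 47.

€47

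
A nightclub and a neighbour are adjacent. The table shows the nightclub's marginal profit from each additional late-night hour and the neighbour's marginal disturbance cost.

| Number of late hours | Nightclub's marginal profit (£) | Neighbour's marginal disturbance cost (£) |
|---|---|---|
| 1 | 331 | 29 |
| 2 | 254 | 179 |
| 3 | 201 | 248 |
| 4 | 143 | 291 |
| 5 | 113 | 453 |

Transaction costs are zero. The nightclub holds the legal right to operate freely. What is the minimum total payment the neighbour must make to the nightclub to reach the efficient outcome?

£457

Left alone the nightclub would choose level 5 (marginal profit stays positive).
Efficient level: k* = 2 (marginal profit ≥ marginal disturbance cost through 2).
The neighbour must at least cover the nightclub's forgone profit from cutting 5→2: 201 + 143 + 113 = 457.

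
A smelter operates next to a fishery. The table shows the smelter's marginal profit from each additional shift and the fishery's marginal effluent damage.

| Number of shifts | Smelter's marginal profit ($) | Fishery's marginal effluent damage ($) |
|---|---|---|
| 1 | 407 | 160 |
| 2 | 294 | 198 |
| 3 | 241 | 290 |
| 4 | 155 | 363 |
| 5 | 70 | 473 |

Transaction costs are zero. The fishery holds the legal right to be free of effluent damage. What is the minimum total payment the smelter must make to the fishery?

Efficient level: marginal profit ≥ marginal effluent damage through level 2, so k* = 2.
With the fishery holding the right, the smelter must at least compensate total damage at k*: 160 + 198 = 358.

$358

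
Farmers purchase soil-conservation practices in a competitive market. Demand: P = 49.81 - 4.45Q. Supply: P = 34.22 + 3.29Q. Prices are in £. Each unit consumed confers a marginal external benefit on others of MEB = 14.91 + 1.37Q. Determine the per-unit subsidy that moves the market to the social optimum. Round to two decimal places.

Social marginal benefit = demand + MEB = 64.72 - 3.08Q.
Set SMB = MC: 64.72 - 3.08Q = 34.22 + 3.29Q → Q* = 4.7881.
The Pigouvian subsidy equals MEB at Q*: 14.91 + 1.37×4.7881 = 21.4697.

subsidy = £21.47 per unit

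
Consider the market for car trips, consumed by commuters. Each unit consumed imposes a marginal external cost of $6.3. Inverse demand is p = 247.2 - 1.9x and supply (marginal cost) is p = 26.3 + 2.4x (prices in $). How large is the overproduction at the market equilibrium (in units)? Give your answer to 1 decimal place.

1.5 units

Market equilibrium (private): 26.3 + 2.4x = 247.2 - 1.9x → x_m = 51.3721.
Social marginal benefit = demand − MEC = 240.9 - 1.9x.
Set SMB = MC: 240.9 - 1.9x = 26.3 + 2.4x → x* = 49.9070.
Gap = |51.3721 − 49.9070| = 1.4651.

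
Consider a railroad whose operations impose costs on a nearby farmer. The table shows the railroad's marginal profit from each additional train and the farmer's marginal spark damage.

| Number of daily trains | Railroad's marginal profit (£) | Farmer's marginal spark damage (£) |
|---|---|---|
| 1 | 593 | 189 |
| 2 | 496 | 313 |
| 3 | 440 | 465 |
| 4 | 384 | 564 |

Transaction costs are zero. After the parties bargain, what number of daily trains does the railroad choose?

Bargaining reaches the level where marginal profit last exceeds marginal spark damage.
That holds through level 2 (496 ≥ 313) but not at 3 (440 < 465).

2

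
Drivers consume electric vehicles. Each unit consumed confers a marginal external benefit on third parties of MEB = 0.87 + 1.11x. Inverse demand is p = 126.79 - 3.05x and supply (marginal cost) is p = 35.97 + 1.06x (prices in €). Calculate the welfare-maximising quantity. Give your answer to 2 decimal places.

Social marginal benefit = demand + MEB = 127.66 - 1.94x.
Set SMB = MC: 127.66 - 1.94x = 35.97 + 1.06x → x* = 30.5633.

x* = 30.56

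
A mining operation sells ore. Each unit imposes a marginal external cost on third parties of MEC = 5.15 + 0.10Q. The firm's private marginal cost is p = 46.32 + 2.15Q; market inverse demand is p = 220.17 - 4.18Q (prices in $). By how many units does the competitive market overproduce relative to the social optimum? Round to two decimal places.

1.23 units

Market equilibrium (private): 46.32 + 2.15Q = 220.17 - 4.18Q → Q_m = 27.4645.
Social marginal cost = private MC + MEC = 51.47 + 2.25Q.
Set SMC = demand: 51.47 + 2.25Q = 220.17 - 4.18Q → Q* = 26.2364.
Gap = |27.4645 − 26.2364| = 1.2281.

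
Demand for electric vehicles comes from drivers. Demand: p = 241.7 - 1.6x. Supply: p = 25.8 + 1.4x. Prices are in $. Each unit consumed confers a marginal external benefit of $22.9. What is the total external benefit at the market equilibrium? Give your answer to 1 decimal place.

$1648.0

Market equilibrium (private): 25.8 + 1.4x = 241.7 - 1.6x → x_m = 71.9667.
Total external benefit = MEB × x_m = 22.9 × 71.9667 = 1648.0374.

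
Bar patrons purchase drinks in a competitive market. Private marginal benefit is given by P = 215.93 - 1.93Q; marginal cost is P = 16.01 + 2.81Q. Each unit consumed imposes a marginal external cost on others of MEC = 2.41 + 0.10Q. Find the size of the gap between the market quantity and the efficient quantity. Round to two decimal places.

1.37 units

Market equilibrium (private): 16.01 + 2.81Q = 215.93 - 1.93Q → Q_m = 42.1772.
Social marginal benefit = demand − MEC = 213.52 - 2.03Q.
Set SMB = MC: 213.52 - 2.03Q = 16.01 + 2.81Q → Q* = 40.8079.
Gap = |42.1772 − 40.8079| = 1.3693.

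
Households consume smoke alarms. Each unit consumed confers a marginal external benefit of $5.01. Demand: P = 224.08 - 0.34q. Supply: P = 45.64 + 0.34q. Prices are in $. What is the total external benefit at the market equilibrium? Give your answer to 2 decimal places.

Market equilibrium (private): 45.64 + 0.34q = 224.08 - 0.34q → q_m = 262.4118.
Total external benefit = MEB × q_m = 5.01 × 262.4118 = 1314.6831.

$1314.68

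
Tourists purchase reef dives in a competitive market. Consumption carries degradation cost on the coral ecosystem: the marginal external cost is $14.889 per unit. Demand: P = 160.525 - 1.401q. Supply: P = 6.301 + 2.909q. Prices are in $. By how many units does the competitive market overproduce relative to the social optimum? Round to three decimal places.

Market equilibrium (private): 6.301 + 2.909q = 160.525 - 1.401q → q_m = 35.7828.
Social marginal benefit = demand − MEC = 145.636 - 1.401q.
Set SMB = MC: 145.636 - 1.401q = 6.301 + 2.909q → q* = 32.3283.
Gap = |35.7828 − 32.3283| = 3.4545.

3.455 units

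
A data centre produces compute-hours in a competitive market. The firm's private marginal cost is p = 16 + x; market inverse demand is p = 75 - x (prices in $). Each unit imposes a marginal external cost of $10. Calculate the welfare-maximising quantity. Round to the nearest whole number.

Social marginal cost = private MC + MEC = 26 + x.
Set SMC = demand: 26 + x = 75 - x → x* = 24.5000.

x* = 25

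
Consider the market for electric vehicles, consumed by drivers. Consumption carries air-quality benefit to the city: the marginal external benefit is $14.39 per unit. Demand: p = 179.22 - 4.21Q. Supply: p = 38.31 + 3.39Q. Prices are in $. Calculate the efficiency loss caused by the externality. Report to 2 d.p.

DWL = $13.62

Market equilibrium (private): 38.31 + 3.39Q = 179.22 - 4.21Q → Q_m = 18.5408.
Social marginal benefit = demand + MEB = 193.61 - 4.21Q.
Set SMB = MC: 193.61 - 4.21Q = 38.31 + 3.39Q → Q* = 20.4342.
The loss is the area between SMB and MC from Q* to Q_m; with linear curves that's a triangle of height MEB(Q_m).
DWL = ½ × 1.8934 × 14.3900 = 13.6230.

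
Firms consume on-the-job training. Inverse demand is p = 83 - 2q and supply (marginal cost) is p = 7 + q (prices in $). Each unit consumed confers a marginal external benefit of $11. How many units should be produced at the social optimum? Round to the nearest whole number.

q* = 29

Social marginal benefit = demand + MEB = 94 - 2q.
Set SMB = MC: 94 - 2q = 7 + q → q* = 29.0000.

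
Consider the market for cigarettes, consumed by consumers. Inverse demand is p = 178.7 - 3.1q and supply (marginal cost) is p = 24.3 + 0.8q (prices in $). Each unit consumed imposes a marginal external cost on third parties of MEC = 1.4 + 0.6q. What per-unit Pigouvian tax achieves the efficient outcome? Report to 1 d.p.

Social marginal benefit = demand − MEC = 177.3 - 3.7q.
Set SMB = MC: 177.3 - 3.7q = 24.3 + 0.8q → q* = 34.0000.
The Pigouvian tax equals MEC at q*: 1.4 + 0.6×34.0000 = 21.8000.

tax = $21.8 per unit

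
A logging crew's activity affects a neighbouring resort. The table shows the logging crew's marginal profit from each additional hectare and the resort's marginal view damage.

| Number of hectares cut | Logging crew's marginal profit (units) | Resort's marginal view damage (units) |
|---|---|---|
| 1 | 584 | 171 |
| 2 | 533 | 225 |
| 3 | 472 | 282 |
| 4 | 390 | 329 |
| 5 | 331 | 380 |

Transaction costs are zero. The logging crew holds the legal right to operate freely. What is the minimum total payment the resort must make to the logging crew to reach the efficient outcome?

331

Left alone the logging crew would choose level 5 (marginal profit stays positive).
Efficient level: k* = 4 (marginal profit ≥ marginal view damage through 4).
The resort must at least cover the logging crew's forgone profit from cutting 5→4: 331 = 331.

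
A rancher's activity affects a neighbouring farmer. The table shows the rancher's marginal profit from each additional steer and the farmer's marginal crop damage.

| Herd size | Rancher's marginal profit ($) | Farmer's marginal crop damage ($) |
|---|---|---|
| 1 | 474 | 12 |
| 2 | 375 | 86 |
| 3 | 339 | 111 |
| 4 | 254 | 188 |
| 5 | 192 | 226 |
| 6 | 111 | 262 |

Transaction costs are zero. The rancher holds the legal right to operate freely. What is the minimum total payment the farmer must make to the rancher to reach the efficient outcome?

Left alone the rancher would choose level 6 (marginal profit stays positive).
Efficient level: k* = 4 (marginal profit ≥ marginal crop damage through 4).
The farmer must at least cover the rancher's forgone profit from cutting 6→4: 192 + 111 = 303.

$303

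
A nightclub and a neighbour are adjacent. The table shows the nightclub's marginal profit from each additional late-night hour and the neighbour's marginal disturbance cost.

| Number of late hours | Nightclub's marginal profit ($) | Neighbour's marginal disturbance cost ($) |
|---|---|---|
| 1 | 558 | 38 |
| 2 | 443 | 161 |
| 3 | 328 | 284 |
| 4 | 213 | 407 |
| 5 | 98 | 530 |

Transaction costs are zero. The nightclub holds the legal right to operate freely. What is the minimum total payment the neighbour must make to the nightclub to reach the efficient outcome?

Left alone the nightclub would choose level 5 (marginal profit stays positive).
Efficient level: k* = 3 (marginal profit ≥ marginal disturbance cost through 3).
The neighbour must at least cover the nightclub's forgone profit from cutting 5→3: 213 + 98 = 311.

$311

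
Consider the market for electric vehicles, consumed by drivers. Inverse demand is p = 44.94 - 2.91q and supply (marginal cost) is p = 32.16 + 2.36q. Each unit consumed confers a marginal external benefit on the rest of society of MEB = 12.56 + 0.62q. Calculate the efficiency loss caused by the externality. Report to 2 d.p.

DWL = 21.27

Market equilibrium (private): 32.16 + 2.36q = 44.94 - 2.91q → q_m = 2.4250.
Social marginal benefit = demand + MEB = 57.50 - 2.29q.
Set SMB = MC: 57.50 - 2.29q = 32.16 + 2.36q → q* = 5.4495.
The loss is the area between SMB and MC from q* to q_m; with linear curves that's a triangle of height MEB(q_m).
DWL = ½ × 3.0245 × 14.0635 = 21.2675.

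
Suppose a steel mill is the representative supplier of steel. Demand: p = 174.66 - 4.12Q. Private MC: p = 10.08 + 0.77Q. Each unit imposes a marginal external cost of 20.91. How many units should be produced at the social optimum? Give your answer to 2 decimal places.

Social marginal cost = private MC + MEC = 30.99 + 0.77Q.
Set SMC = demand: 30.99 + 0.77Q = 174.66 - 4.12Q → Q* = 29.3804.

Q* = 29.38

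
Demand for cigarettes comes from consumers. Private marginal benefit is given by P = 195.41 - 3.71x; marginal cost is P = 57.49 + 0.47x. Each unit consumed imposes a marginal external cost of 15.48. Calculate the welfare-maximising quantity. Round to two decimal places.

x* = 29.29

Social marginal benefit = demand − MEC = 179.93 - 3.71x.
Set SMB = MC: 179.93 - 3.71x = 57.49 + 0.47x → x* = 29.2919.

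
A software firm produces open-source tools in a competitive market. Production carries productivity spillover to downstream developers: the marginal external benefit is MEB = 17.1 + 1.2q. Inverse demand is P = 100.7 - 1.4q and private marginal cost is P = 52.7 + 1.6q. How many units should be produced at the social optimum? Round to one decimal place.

q* = 36.2

Social marginal cost = private MC − MEB = 35.6 + 0.4q.
Set SMC = demand: 35.6 + 0.4q = 100.7 - 1.4q → q* = 36.1667.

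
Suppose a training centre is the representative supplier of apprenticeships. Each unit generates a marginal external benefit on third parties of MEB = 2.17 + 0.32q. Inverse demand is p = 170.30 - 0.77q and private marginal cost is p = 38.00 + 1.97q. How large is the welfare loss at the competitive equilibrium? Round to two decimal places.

Market equilibrium (private): 38.00 + 1.97q = 170.30 - 0.77q → q_m = 48.2847.
Social marginal cost = private MC − MEB = 35.83 + 1.65q.
Set SMC = demand: 35.83 + 1.65q = 170.30 - 0.77q → q* = 55.5661.
Height of the DWL triangle at q_m is demand(q_m) − SMC(q_m) = MEB(q_m) = 17.6211.
DWL = ½ × 7.2814 × 17.6211 = 64.1531.

DWL = 64.15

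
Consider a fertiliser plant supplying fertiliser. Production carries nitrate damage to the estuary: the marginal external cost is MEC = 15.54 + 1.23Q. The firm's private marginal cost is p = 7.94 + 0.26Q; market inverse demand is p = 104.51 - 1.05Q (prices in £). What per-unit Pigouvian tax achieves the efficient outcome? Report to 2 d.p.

tax = £54.78 per unit

Social marginal cost = private MC + MEC = 23.48 + 1.49Q.
Set SMC = demand: 23.48 + 1.49Q = 104.51 - 1.05Q → Q* = 31.9016.
The Pigouvian tax equals MEC at Q*: 15.54 + 1.23×31.9016 = 54.7790.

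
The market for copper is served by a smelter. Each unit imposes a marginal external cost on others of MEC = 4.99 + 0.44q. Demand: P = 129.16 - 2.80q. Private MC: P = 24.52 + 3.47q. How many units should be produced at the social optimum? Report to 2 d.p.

q* = 14.85

Social marginal cost = private MC + MEC = 29.51 + 3.91q.
Set SMC = demand: 29.51 + 3.91q = 129.16 - 2.80q → q* = 14.8510.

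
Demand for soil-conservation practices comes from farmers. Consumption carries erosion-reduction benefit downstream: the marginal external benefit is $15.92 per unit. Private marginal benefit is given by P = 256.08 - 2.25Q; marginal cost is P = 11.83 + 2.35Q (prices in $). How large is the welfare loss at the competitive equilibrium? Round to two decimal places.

Market equilibrium (private): 11.83 + 2.35Q = 256.08 - 2.25Q → Q_m = 53.0978.
Social marginal benefit = demand + MEB = 272.00 - 2.25Q.
Set SMB = MC: 272.00 - 2.25Q = 11.83 + 2.35Q → Q* = 56.5587.
Height of the DWL triangle at Q_m is SMB(Q_m) − MC(Q_m) = MEB(Q_m) = 15.9200.
DWL = ½ × 3.4609 × 15.9200 = 27.5488.

DWL = $27.55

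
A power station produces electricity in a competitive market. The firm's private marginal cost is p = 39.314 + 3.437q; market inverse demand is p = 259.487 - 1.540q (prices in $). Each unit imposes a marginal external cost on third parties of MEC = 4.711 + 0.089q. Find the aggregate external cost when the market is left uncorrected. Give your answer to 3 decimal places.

$295.493

Market equilibrium (private): 39.314 + 3.437q = 259.487 - 1.540q → q_m = 44.2381.
Total external cost = ∫₀^{q_m} (4.711 + 0.089q) dq = 4.711×44.2381 + ½×0.089×44.2381² = 295.4926.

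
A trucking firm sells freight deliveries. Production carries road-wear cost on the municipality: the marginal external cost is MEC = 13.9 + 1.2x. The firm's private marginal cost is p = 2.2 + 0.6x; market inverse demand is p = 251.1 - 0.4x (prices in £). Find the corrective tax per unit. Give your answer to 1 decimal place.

tax = £142.1 per unit

Social marginal cost = private MC + MEC = 16.1 + 1.8x.
Set SMC = demand: 16.1 + 1.8x = 251.1 - 0.4x → x* = 106.8182.
The Pigouvian tax equals MEC at x*: 13.9 + 1.2×106.8182 = 142.0818.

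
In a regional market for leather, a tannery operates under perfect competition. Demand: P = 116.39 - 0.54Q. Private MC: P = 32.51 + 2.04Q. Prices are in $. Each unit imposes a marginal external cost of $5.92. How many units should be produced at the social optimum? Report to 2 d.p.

Q* = 30.22

Social marginal cost = private MC + MEC = 38.43 + 2.04Q.
Set SMC = demand: 38.43 + 2.04Q = 116.39 - 0.54Q → Q* = 30.2171.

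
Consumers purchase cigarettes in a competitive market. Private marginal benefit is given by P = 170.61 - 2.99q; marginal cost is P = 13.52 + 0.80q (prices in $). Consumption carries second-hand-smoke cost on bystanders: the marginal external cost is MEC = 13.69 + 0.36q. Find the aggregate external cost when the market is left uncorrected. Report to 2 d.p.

$876.67

Market equilibrium (private): 13.52 + 0.80q = 170.61 - 2.99q → q_m = 41.4485.
Total external cost = ∫₀^{q_m} (13.69 + 0.36q) dq = 13.69×41.4485 + ½×0.36×41.4485² = 876.6660.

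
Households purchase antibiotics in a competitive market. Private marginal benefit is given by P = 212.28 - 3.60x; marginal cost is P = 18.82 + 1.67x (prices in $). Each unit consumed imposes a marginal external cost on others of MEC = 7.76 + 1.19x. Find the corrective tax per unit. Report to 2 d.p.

tax = $41.97 per unit

Social marginal benefit = demand − MEC = 204.52 - 4.79x.
Set SMB = MC: 204.52 - 4.79x = 18.82 + 1.67x → x* = 28.7461.
The Pigouvian tax equals MEC at x*: 7.76 + 1.19×28.7461 = 41.9679.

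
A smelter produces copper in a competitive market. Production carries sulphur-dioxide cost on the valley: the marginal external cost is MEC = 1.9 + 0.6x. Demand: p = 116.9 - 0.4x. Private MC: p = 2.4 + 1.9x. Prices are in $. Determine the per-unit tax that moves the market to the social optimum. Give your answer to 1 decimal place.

Social marginal cost = private MC + MEC = 4.3 + 2.5x.
Set SMC = demand: 4.3 + 2.5x = 116.9 - 0.4x → x* = 38.8276.
The Pigouvian tax equals MEC at x*: 1.9 + 0.6×38.8276 = 25.1966.

tax = $25.2 per unit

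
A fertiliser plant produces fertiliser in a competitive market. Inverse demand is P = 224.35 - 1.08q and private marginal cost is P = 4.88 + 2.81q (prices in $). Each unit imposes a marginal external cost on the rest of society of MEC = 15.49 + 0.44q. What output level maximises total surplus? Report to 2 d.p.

q* = 47.11

Social marginal cost = private MC + MEC = 20.37 + 3.25q.
Set SMC = demand: 20.37 + 3.25q = 224.35 - 1.08q → q* = 47.1085.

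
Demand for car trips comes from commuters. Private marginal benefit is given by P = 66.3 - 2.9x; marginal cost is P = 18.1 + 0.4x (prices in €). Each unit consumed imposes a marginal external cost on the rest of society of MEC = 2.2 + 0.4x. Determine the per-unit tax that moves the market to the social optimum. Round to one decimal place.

Social marginal benefit = demand − MEC = 64.1 - 3.3x.
Set SMB = MC: 64.1 - 3.3x = 18.1 + 0.4x → x* = 12.4324.
The Pigouvian tax equals MEC at x*: 2.2 + 0.4×12.4324 = 7.1730.

tax = €7.2 per unit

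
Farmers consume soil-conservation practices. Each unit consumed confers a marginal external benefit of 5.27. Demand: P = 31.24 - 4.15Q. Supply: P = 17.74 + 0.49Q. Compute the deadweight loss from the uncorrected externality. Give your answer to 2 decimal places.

DWL = 2.99

Market equilibrium (private): 17.74 + 0.49Q = 31.24 - 4.15Q → Q_m = 2.9095.
Social marginal benefit = demand + MEB = 36.51 - 4.15Q.
Set SMB = MC: 36.51 - 4.15Q = 17.74 + 0.49Q → Q* = 4.0453.
The loss is the area between SMB and MC from Q* to Q_m; with linear curves that's a triangle of height MEB(Q_m).
DWL = ½ × 1.1358 × 5.2700 = 2.9928.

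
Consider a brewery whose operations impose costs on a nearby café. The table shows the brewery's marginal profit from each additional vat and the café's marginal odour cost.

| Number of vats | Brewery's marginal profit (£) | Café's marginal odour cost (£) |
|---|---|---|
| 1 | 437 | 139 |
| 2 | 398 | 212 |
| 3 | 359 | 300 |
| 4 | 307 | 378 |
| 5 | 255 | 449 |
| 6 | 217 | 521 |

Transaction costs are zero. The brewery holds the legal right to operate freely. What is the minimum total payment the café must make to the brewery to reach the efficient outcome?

£779

Left alone the brewery would choose level 6 (marginal profit stays positive).
Efficient level: k* = 3 (marginal profit ≥ marginal odour cost through 3).
The café must at least cover the brewery's forgone profit from cutting 6→3: 307 + 255 + 217 = 779.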